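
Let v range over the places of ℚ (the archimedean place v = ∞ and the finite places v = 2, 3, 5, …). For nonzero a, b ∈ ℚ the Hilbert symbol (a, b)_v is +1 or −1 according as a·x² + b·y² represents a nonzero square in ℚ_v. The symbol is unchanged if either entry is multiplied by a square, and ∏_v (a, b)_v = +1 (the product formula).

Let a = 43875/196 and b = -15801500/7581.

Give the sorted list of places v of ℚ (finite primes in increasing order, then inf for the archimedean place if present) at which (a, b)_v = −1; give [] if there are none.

[5, 7, 11, 13]

(a, b) ≡ (195, -19635) mod (ℚ^×)²; places V = {2, 3, 5, 7, 11, 13, 17, 19, ∞}.
(a,b)_13: α=1, u≡8; β=2, v≡11 (mod 13); (8|13)=-1, (11|13)=-1; sign (−1)^0·-1^2·-1^1 = -1.
(a,b)_17: α=0, u≡13; β=1, v≡8 (mod 17); (13|17)=+1, (8|17)=+1; sign (−1)^0·+1^1·+1^0 = +1.
(a,b)_∞: sgn(195)=+, sgn(-19635)=−, so +1.
(a,b)_5: α=3, u≡1; β=3, v≡3 (mod 5); (1|5)=+1, (3|5)=-1; sign (−1)^0·+1^3·-1^3 = -1.
(a,b)_19: α=0, u≡7; β=-2, v≡1 (mod 19); (7|19)=+1, (1|19)=+1; sign (−1)^0·+1^-2·+1^0 = +1.
(a,b)_3: α=3, u≡2; β=-1, v≡1 (mod 3); (2|3)=-1, (1|3)=+1; sign (−1)^1·-1^-1·+1^3 = +1.
(a,b)_11: α=0, u≡2; β=1, v≡6 (mod 11); (2|11)=-1, (6|11)=-1; sign (−1)^0·-1^1·-1^0 = -1.
(a,b)_2: α=-2, β=2; u≡3, v≡5 (mod 8); ε(u)ε(v)=1·0, αω(v)=-2·1, βω(u)=2·1; sum ≡ 0  ⇒  +1.
(a,b)_7: α=-2, u≡5; β=-1, v≡4 (mod 7); (5|7)=-1, (4|7)=+1; sign (−1)^0·-1^-1·+1^-2 = -1.
|Ram(195, -19635)| = 4, even; anisotropic at {5, 7, 11, 13}.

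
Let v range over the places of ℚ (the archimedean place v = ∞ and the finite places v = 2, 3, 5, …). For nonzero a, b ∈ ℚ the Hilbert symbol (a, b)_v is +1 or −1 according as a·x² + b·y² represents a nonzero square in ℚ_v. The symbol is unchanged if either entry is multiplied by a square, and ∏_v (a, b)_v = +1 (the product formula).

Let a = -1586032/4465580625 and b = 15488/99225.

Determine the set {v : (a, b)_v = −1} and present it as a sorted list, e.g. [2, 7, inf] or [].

(a, b) ≡ (-7, 2) mod (ℚ^×)²; places V = {2, 3, 5, 7, 11, 17, ∞}.
(a,b)_7: α=3, u≡5; β=-2, v≡2 (mod 7); (5|7)=-1, (2|7)=+1; sign (−1)^0·-1^-2·+1^3 = +1.
(a,b)_∞: sgn(-7)=−, sgn(2)=+, so +1.
(a,b)_17: α=2, u≡5; β=0, v≡4 (mod 17); (5|17)=-1, (4|17)=+1; sign (−1)^0·-1^0·+1^2 = +1.
(a,b)_2: α=4, β=7; u≡1, v≡1 (mod 8); ε(u)ε(v)=0·0, αω(v)=4·0, βω(u)=7·0; sum ≡ 0  ⇒  +1.
(a,b)_5: α=-4, u≡2; β=-2, v≡2 (mod 5); (2|5)=-1, (2|5)=-1; sign (−1)^0·-1^-2·-1^-4 = +1.
(a,b)_3: α=-10, u≡2; β=-4, v≡2 (mod 3); (2|3)=-1, (2|3)=-1; sign (−1)^0·-1^-4·-1^-10 = +1.
(a,b)_11: α=-2, u≡4; β=2, v≡8 (mod 11); (4|11)=+1, (8|11)=-1; sign (−1)^0·+1^2·-1^-2 = +1.
Every local symbol is +1, so the conic -7·x² + 2·y² = z² has ℚ_v-points for all v and hence a ℚ-point; (a, b / ℚ) ≅ M_2(ℚ).

[]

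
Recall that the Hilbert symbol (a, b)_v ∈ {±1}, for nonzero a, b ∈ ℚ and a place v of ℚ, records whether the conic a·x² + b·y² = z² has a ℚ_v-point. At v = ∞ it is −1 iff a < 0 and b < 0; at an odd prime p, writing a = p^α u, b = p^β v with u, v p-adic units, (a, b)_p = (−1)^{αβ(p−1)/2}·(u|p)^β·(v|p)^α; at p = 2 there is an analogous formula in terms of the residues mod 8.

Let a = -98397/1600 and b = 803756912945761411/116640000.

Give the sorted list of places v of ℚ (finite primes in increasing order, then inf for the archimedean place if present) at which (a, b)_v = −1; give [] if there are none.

[2, 37, 41, 43]

(a, b) ≡ (-13, 1891699) mod (ℚ^×)²; places V = {2, 3, 5, 7, 13, 19, 29, 37, 41, 43, ∞}.
(a,b)_29: α=2, u≡23; β=3, v≡18 (mod 29); (23|29)=+1, (18|29)=-1; sign (−1)^0·+1^3·-1^2 = +1.
(a,b)_5: α=-2, u≡2; β=-4, v≡4 (mod 5); (2|5)=-1, (4|5)=+1; sign (−1)^0·-1^-4·+1^-2 = +1.
(a,b)_43: α=0, u≡32; β=1, v≡25 (mod 43); (32|43)=-1, (25|43)=+1; sign (−1)^0·-1^1·+1^0 = -1.
(a,b)_7: α=0, u≡4; β=2, v≡6 (mod 7); (4|7)=+1, (6|7)=-1; sign (−1)^0·+1^2·-1^0 = +1.
(a,b)_2: α=-6, β=-8; u≡3, v≡3 (mod 8); ε(u)ε(v)=1·1, αω(v)=-6·1, βω(u)=-8·1; sum ≡ 1  ⇒  -1.
(a,b)_∞: sgn(-13)=−, sgn(1891699)=+, so +1.
(a,b)_3: α=2, u≡2; β=-6, v≡1 (mod 3); (2|3)=-1, (1|3)=+1; sign (−1)^0·-1^-6·+1^2 = +1.
(a,b)_19: α=0, u≡1; β=2, v≡14 (mod 19); (1|19)=+1, (14|19)=-1; sign (−1)^0·+1^2·-1^0 = +1.
(a,b)_37: α=0, u≡19; β=1, v≡30 (mod 37); (19|37)=-1, (30|37)=+1; sign (−1)^0·-1^1·+1^0 = -1.
(a,b)_41: α=0, u≡3; β=1, v≡17 (mod 41); (3|41)=-1, (17|41)=-1; sign (−1)^0·-1^1·-1^0 = -1.
(a,b)_13: α=1, u≡10; β=4, v≡10 (mod 13); (10|13)=+1, (10|13)=+1; sign (−1)^0·+1^4·+1^1 = +1.
|Ram(-13, 1891699)| = 4, even; anisotropic at {2, 37, 41, 43}.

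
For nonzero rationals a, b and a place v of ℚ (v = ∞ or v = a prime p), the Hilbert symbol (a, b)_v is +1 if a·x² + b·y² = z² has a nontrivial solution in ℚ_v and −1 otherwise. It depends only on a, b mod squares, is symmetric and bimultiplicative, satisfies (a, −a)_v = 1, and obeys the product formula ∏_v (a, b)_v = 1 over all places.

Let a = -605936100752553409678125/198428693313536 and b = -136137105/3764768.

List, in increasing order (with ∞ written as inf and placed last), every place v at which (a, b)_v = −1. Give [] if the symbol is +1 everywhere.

Mod squares: a ≡ -25571910, b ≡ -2210. Check v ∈ {∞, 2, 3, 5, 7, 11, 13, 17, 19, 29}.
v=19: a=19^1·(≡3), b=19^0·(≡12) mod 19; (3|19)=-1, (12|19)=-1; (−1)^{1·0·9}·(-1)^0·(-1)^1 = -1.
v=2: v_2(a)=-11, v_2(b)=-5; units ≡ 5, 7 (mod 8); ε·ε+αω+βω = 0·1+-11·0+-5·1 ≡ 1  ⇒  (a,b)_2 = -1.
v=13: a=13^5·(≡4), b=13^3·(≡12) mod 13; (4|13)=+1, (12|13)=+1; (−1)^{5·3·6}·(+1)^3·(+1)^5 = +1.
v=∞: -25571910 < 0 and -2210 < 0  ⇒  (a,b)_∞ = -1.
v=3: a=3^13·(≡2), b=3^6·(≡1) mod 3; (2|3)=-1, (1|3)=+1; (−1)^{13·6·1}·(-1)^6·(+1)^13 = +1.
v=7: a=7^-13·(≡2), b=7^-6·(≡2) mod 7; (2|7)=+1, (2|7)=+1; (−1)^{-13·-6·3}·(+1)^-6·(+1)^-13 = +1.
v=11: a=11^2·(≡6), b=11^0·(≡4) mod 11; (6|11)=-1, (4|11)=+1; (−1)^{2·0·5}·(-1)^0·(+1)^2 = +1.
v=17: a=17^3·(≡9), b=17^1·(≡11) mod 17; (9|17)=+1, (11|17)=-1; (−1)^{3·1·8}·(+1)^1·(-1)^3 = -1.
v=29: a=29^1·(≡9), b=29^0·(≡24) mod 29; (9|29)=+1, (24|29)=+1; (−1)^{1·0·14}·(+1)^0·(+1)^1 = +1.
v=5: a=5^5·(≡3), b=5^1·(≡3) mod 5; (3|5)=-1, (3|5)=-1; (−1)^{5·1·2}·(-1)^1·(-1)^5 = +1.
|Ram(-25571910, -2210)| = 4, even; anisotropic at {2, 17, 19, ∞}.

[2, 17, 19, inf]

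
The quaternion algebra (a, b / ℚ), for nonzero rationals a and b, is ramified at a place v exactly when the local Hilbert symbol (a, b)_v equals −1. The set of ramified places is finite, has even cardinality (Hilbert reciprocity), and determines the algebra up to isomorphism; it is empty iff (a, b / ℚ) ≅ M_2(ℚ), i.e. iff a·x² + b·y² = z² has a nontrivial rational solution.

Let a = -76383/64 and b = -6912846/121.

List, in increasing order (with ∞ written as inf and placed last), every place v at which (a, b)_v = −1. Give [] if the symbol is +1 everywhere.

Mod squares: a ≡ -943, b ≡ -768094. Check v ∈ {∞, 2, 3, 11, 17, 19, 23, 29, 41}.
v=2: v_2(a)=-6, v_2(b)=1; units ≡ 1, 1 (mod 8); ε·ε+αω+βω = 0·0+-6·0+1·0 ≡ 0  ⇒  (a,b)_2 = +1.
v=3: a=3^4·(≡2), b=3^2·(≡2) mod 3; (2|3)=-1, (2|3)=-1; (−1)^{4·2·1}·(-1)^2·(-1)^4 = +1.
v=17: a=17^0·(≡9), b=17^1·(≡1) mod 17; (9|17)=+1, (1|17)=+1; (−1)^{0·1·8}·(+1)^1·(+1)^0 = +1.
v=19: a=19^0·(≡5), b=19^1·(≡5) mod 19; (5|19)=+1, (5|19)=+1; (−1)^{0·1·9}·(+1)^1·(+1)^0 = +1.
v=41: a=41^1·(≡1), b=41^1·(≡7) mod 41; (1|41)=+1, (7|41)=-1; (−1)^{1·1·20}·(+1)^1·(-1)^1 = -1.
v=23: a=23^1·(≡11), b=23^0·(≡21) mod 23; (11|23)=-1, (21|23)=-1; (−1)^{1·0·11}·(-1)^0·(-1)^1 = -1.
v=29: a=29^0·(≡15), b=29^1·(≡7) mod 29; (15|29)=-1, (7|29)=+1; (−1)^{0·1·14}·(-1)^1·(+1)^0 = -1.
v=11: a=11^0·(≡5), b=11^-2·(≡5) mod 11; (5|11)=+1, (5|11)=+1; (−1)^{0·-2·5}·(+1)^-2·(+1)^0 = +1.
v=∞: -943 < 0 and -768094 < 0  ⇒  (a,b)_∞ = -1.
Ram(-943, -768094) = {23, 29, 41, ∞}; no ℚ_23-point on the conic.

[23, 29, 41, inf]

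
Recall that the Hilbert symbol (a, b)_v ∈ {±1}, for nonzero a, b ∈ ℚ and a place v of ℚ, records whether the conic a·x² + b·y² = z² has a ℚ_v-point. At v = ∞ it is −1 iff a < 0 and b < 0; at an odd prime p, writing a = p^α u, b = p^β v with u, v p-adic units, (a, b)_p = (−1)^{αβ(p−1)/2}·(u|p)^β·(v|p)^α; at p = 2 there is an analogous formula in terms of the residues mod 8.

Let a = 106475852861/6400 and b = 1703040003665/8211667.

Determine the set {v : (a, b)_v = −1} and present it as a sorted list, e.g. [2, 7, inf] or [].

[7, 43]

(a, b) ≡ (26381, 678755) mod (ℚ^×)²; places V = {2, 5, 7, 11, 13, 17, 19, 23, 31, 37, 41, 43, 47, ∞}.
(a,b)_17: α=0, u≡3; β=2, v≡15 (mod 17); (3|17)=-1, (15|17)=+1; sign (−1)^0·-1^2·+1^0 = +1.
(a,b)_11: α=0, u≡9; β=1, v≡6 (mod 11); (9|11)=+1, (6|11)=-1; sign (−1)^0·+1^1·-1^0 = +1.
(a,b)_23: α=1, u≡14; β=-2, v≡4 (mod 23); (14|23)=-1, (4|23)=+1; sign (−1)^0·-1^-2·+1^1 = +1.
(a,b)_5: α=-2, u≡1; β=1, v≡4 (mod 5); (1|5)=+1, (4|5)=+1; sign (−1)^0·+1^1·+1^-2 = +1.
(a,b)_2: α=-8, β=0; u≡5, v≡3 (mod 8); ε(u)ε(v)=0·1, αω(v)=-8·1, βω(u)=0·1; sum ≡ 0  ⇒  +1.
(a,b)_43: α=0, u≡2; β=-1, v≡40 (mod 43); (2|43)=-1, (40|43)=+1; sign (−1)^0·-1^-1·+1^0 = -1.
(a,b)_7: α=4, u≡6; β=1, v≡4 (mod 7); (6|7)=-1, (4|7)=+1; sign (−1)^0·-1^1·+1^4 = -1.
(a,b)_13: α=0, u≡10; β=2, v≡12 (mod 13); (10|13)=+1, (12|13)=+1; sign (−1)^0·+1^2·+1^0 = +1.
(a,b)_37: α=1, u≡11; β=0, v≡34 (mod 37); (11|37)=+1, (34|37)=+1; sign (−1)^0·+1^0·+1^1 = +1.
(a,b)_47: α=0, u≡17; β=2, v≡37 (mod 47); (17|47)=+1, (37|47)=+1; sign (−1)^0·+1^2·+1^0 = +1.
(a,b)_∞: sgn(26381)=+, sgn(678755)=+, so +1.
(a,b)_41: α=2, u≡1; β=1, v≡8 (mod 41); (1|41)=+1, (8|41)=+1; sign (−1)^0·+1^1·+1^2 = +1.
(a,b)_19: α=0, u≡1; β=-2, v≡2 (mod 19); (1|19)=+1, (2|19)=-1; sign (−1)^0·+1^-2·-1^0 = +1.
(a,b)_31: α=1, u≡5; β=0, v≡14 (mod 31); (5|31)=+1, (14|31)=+1; sign (−1)^0·+1^0·+1^1 = +1.
(26381, 678755 / ℚ) ramifies at {7, 43}: a division algebra.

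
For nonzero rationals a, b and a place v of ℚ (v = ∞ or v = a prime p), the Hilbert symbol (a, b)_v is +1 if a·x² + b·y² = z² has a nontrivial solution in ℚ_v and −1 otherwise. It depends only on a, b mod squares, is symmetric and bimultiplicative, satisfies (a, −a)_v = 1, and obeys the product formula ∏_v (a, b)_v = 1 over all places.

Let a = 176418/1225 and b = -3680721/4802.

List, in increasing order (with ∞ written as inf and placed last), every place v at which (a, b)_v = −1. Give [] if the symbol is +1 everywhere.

[3, 11]

(a, b) ≡ (2, -1122) mod (ℚ^×)²; places V = {2, 3, 5, 7, 11, 17, ∞}.
(a,b)_∞: sgn(2)=+, sgn(-1122)=−, so +1.
(a,b)_17: α=0, u≡9; β=1, v≡2 (mod 17); (9|17)=+1, (2|17)=+1; sign (−1)^0·+1^1·+1^0 = +1.
(a,b)_2: α=1, β=-1; u≡1, v≡7 (mod 8); ε(u)ε(v)=0·1, αω(v)=1·0, βω(u)=-1·0; sum ≡ 0  ⇒  +1.
(a,b)_7: α=-2, u≡1; β=-4, v≡6 (mod 7); (1|7)=+1, (6|7)=-1; sign (−1)^0·+1^-4·-1^-2 = +1.
(a,b)_3: α=6, u≡2; β=9, v≡1 (mod 3); (2|3)=-1, (1|3)=+1; sign (−1)^0·-1^9·+1^6 = -1.
(a,b)_5: α=-2, u≡2; β=0, v≡2 (mod 5); (2|5)=-1, (2|5)=-1; sign (−1)^0·-1^0·-1^-2 = +1.
(a,b)_11: α=2, u≡7; β=1, v≡7 (mod 11); (7|11)=-1, (7|11)=-1; sign (−1)^0·-1^1·-1^2 = -1.
Ram(2, -1122) = {3, 11}; no ℚ_3-point on the conic.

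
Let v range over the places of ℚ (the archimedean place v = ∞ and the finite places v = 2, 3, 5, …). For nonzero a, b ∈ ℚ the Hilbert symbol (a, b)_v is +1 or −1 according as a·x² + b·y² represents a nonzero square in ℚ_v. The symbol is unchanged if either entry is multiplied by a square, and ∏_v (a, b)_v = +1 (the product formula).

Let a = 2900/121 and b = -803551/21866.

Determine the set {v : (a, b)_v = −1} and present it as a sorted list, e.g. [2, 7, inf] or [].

[2, 31]

Mod squares: a ≡ 29, b ≡ -806. Check v ∈ {∞, 2, 5, 7, 11, 13, 23, 29, 31}.
v=31: a=31^0·(≡15), b=31^1·(≡8) mod 31; (15|31)=-1, (8|31)=+1; (−1)^{0·1·15}·(-1)^1·(+1)^0 = -1.
v=5: a=5^2·(≡1), b=5^0·(≡4) mod 5; (1|5)=+1, (4|5)=+1; (−1)^{2·0·2}·(+1)^0·(+1)^2 = +1.
v=2: v_2(a)=2, v_2(b)=-1; units ≡ 5, 5 (mod 8); ε·ε+αω+βω = 0·0+2·1+-1·1 ≡ 1  ⇒  (a,b)_2 = -1.
v=13: a=13^0·(≡10), b=13^-1·(≡1) mod 13; (10|13)=+1, (1|13)=+1; (−1)^{0·-1·6}·(+1)^-1·(+1)^0 = +1.
v=29: a=29^1·(≡20), b=29^-2·(≡16) mod 29; (20|29)=+1, (16|29)=+1; (−1)^{1·-2·14}·(+1)^-2·(+1)^1 = +1.
v=∞: 29 > 0 and -806 < 0  ⇒  (a,b)_∞ = +1.
v=7: a=7^0·(≡1), b=7^2·(≡6) mod 7; (1|7)=+1, (6|7)=-1; (−1)^{0·2·3}·(+1)^2·(-1)^0 = +1.
v=23: a=23^0·(≡8), b=23^2·(≡10) mod 23; (8|23)=+1, (10|23)=-1; (−1)^{0·2·11}·(+1)^2·(-1)^0 = +1.
v=11: a=11^-2·(≡7), b=11^0·(≡6) mod 11; (7|11)=-1, (6|11)=-1; (−1)^{-2·0·5}·(-1)^0·(-1)^-2 = +1.
Ram(29, -806) = {2, 31}; no ℚ_2-point on the conic.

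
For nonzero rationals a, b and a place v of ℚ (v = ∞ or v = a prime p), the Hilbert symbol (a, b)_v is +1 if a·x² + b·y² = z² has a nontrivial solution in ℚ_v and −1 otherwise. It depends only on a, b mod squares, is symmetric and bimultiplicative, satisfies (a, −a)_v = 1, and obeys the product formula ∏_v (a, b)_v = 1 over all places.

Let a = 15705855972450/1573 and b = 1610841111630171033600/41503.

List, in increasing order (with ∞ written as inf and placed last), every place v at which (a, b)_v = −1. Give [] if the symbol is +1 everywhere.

(a, b) ≡ (138309626, 377363) mod (ℚ^×)²; places V = {2, 3, 5, 7, 11, 13, 19, 23, 31, 37, 47, ∞}.
(a,b)_2: α=1, β=12; u≡5, v≡3 (mod 8); ε(u)ε(v)=0·1, αω(v)=1·1, βω(u)=12·1; sum ≡ 1  ⇒  -1.
(a,b)_23: α=1, u≡22; β=0, v≡6 (mod 23); (22|23)=-1, (6|23)=+1; sign (−1)^0·-1^0·+1^1 = +1.
(a,b)_19: α=1, u≡12; β=2, v≡17 (mod 19); (12|19)=-1, (17|19)=+1; sign (−1)^0·-1^2·+1^1 = +1.
(a,b)_5: α=2, u≡1; β=2, v≡3 (mod 5); (1|5)=+1, (3|5)=-1; sign (−1)^0·+1^2·-1^2 = +1.
(a,b)_11: α=-2, u≡3; β=-2, v≡10 (mod 11); (3|11)=+1, (10|11)=-1; sign (−1)^0·+1^-2·-1^-2 = +1.
(a,b)_47: α=1, u≡44; β=1, v≡30 (mod 47); (44|47)=-1, (30|47)=-1; sign (−1)^1·-1^1·-1^1 = -1.
(a,b)_13: α=-1, u≡5; β=2, v≡9 (mod 13); (5|13)=-1, (9|13)=+1; sign (−1)^0·-1^2·+1^-1 = +1.
(a,b)_7: α=1, u≡3; β=-3, v≡4 (mod 7); (3|7)=-1, (4|7)=+1; sign (−1)^1·-1^-3·+1^1 = +1.
(a,b)_3: α=10, u≡2; β=14, v≡2 (mod 3); (2|3)=-1, (2|3)=-1; sign (−1)^0·-1^14·-1^10 = +1.
(a,b)_37: α=1, u≡36; β=1, v≡22 (mod 37); (36|37)=+1, (22|37)=-1; sign (−1)^0·+1^1·-1^1 = -1.
(a,b)_31: α=0, u≡22; β=1, v≡27 (mod 31); (22|31)=-1, (27|31)=-1; sign (−1)^0·-1^1·-1^0 = -1.
(a,b)_∞: sgn(138309626)=+, sgn(377363)=+, so +1.
|Ram(138309626, 377363)| = 4, even; anisotropic at {2, 31, 37, 47}.

[2, 31, 37, 47]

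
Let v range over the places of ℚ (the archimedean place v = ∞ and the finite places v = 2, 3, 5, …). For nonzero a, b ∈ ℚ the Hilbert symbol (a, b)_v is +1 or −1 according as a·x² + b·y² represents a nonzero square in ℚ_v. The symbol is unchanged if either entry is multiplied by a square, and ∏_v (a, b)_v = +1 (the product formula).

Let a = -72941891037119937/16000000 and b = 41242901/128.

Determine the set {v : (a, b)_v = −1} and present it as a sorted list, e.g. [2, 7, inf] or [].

(a, b) ≡ (-17, 285418) mod (ℚ^×)²; places V = {2, 3, 5, 7, 17, 19, 29, 37, ∞}.
(a,b)_29: α=2, u≡14; β=1, v≡8 (mod 29); (14|29)=-1, (8|29)=-1; sign (−1)^0·-1^1·-1^2 = -1.
(a,b)_3: α=6, u≡1; β=0, v≡1 (mod 3); (1|3)=+1, (1|3)=+1; sign (−1)^0·+1^0·+1^6 = +1.
(a,b)_19: α=2, u≡8; β=1, v≡18 (mod 19); (8|19)=-1, (18|19)=-1; sign (−1)^0·-1^1·-1^2 = -1.
(a,b)_37: α=2, u≡17; β=1, v≡5 (mod 37); (17|37)=-1, (5|37)=-1; sign (−1)^0·-1^1·-1^2 = -1.
(a,b)_7: α=2, u≡1; β=1, v≡3 (mod 7); (1|7)=+1, (3|7)=-1; sign (−1)^0·+1^1·-1^2 = +1.
(a,b)_17: α=3, u≡9; β=2, v≡5 (mod 17); (9|17)=+1, (5|17)=-1; sign (−1)^0·+1^2·-1^3 = -1.
(a,b)_5: α=-6, u≡2; β=0, v≡2 (mod 5); (2|5)=-1, (2|5)=-1; sign (−1)^0·-1^0·-1^-6 = +1.
(a,b)_2: α=-10, β=-7; u≡7, v≡5 (mod 8); ε(u)ε(v)=1·0, αω(v)=-10·1, βω(u)=-7·0; sum ≡ 0  ⇒  +1.
(a,b)_∞: sgn(-17)=−, sgn(285418)=+, so +1.
(-17, 285418 / ℚ) ramifies at {17, 19, 29, 37}: a division algebra.

[17, 19, 29, 37]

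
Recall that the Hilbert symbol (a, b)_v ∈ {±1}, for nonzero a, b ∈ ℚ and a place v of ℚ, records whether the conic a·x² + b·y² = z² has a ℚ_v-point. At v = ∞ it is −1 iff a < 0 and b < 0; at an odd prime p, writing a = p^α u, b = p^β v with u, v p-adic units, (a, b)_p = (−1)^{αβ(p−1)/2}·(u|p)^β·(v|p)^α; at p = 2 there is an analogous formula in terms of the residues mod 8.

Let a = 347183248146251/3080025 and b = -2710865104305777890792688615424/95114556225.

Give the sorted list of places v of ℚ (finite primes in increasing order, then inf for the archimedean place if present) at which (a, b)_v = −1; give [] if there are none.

[41, 47]

(a, b) ≡ (731, -119474) mod (ℚ^×)²; places V = {2, 3, 5, 11, 13, 17, 19, 31, 41, 43, 47, ∞}.
(a,b)_47: α=2, u≡46; β=3, v≡10 (mod 47); (46|47)=-1, (10|47)=-1; sign (−1)^0·-1^3·-1^2 = -1.
(a,b)_41: α=0, u≡34; β=-1, v≡38 (mod 41); (34|41)=-1, (38|41)=-1; sign (−1)^0·-1^-1·-1^0 = -1.
(a,b)_17: α=1, u≡15; β=2, v≡15 (mod 17); (15|17)=+1, (15|17)=+1; sign (−1)^0·+1^2·+1^1 = +1.
(a,b)_∞: sgn(731)=+, sgn(-119474)=−, so +1.
(a,b)_11: α=2, u≡5; β=4, v≡8 (mod 11); (5|11)=+1, (8|11)=-1; sign (−1)^0·+1^4·-1^2 = +1.
(a,b)_43: α=3, u≡6; β=6, v≡13 (mod 43); (6|43)=+1, (13|43)=+1; sign (−1)^0·+1^6·+1^3 = +1.
(a,b)_13: α=-2, u≡3; β=-4, v≡3 (mod 13); (3|13)=+1, (3|13)=+1; sign (−1)^0·+1^-4·+1^-2 = +1.
(a,b)_2: α=0, β=15; u≡3, v≡7 (mod 8); ε(u)ε(v)=1·1, αω(v)=0·0, βω(u)=15·1; sum ≡ 0  ⇒  +1.
(a,b)_19: α=0, u≡9; β=-2, v≡16 (mod 19); (9|19)=+1, (16|19)=+1; sign (−1)^0·+1^-2·+1^0 = +1.
(a,b)_5: α=-2, u≡1; β=-2, v≡4 (mod 5); (1|5)=+1, (4|5)=+1; sign (−1)^0·+1^-2·+1^-2 = +1.
(a,b)_31: α=2, u≡2; β=3, v≡6 (mod 31); (2|31)=+1, (6|31)=-1; sign (−1)^0·+1^3·-1^2 = +1.
(a,b)_3: α=-6, u≡2; β=-2, v≡1 (mod 3); (2|3)=-1, (1|3)=+1; sign (−1)^0·-1^-2·+1^-6 = +1.
Ram(731, -119474) = {41, 47}; no ℚ_41-point on the conic.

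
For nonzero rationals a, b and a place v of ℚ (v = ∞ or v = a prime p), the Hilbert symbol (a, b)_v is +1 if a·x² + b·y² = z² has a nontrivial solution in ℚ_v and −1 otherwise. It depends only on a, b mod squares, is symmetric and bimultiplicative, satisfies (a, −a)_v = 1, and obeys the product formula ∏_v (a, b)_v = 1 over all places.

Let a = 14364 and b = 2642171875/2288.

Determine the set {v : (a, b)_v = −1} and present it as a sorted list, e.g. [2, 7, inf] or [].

[3, 7]

Mod squares: a ≡ 399, b ≡ 493493. Check v ∈ {∞, 2, 3, 5, 7, 11, 13, 17, 19, 29}.
v=∞: 399 > 0 and 493493 > 0  ⇒  (a,b)_∞ = +1.
v=7: a=7^1·(≡1), b=7^3·(≡4) mod 7; (1|7)=+1, (4|7)=+1; (−1)^{1·3·3}·(+1)^3·(+1)^1 = -1.
v=29: a=29^0·(≡9), b=29^1·(≡4) mod 29; (9|29)=+1, (4|29)=+1; (−1)^{0·1·14}·(+1)^1·(+1)^0 = +1.
v=3: a=3^3·(≡1), b=3^0·(≡2) mod 3; (1|3)=+1, (2|3)=-1; (−1)^{3·0·1}·(+1)^0·(-1)^3 = -1.
v=5: a=5^0·(≡4), b=5^6·(≡3) mod 5; (4|5)=+1, (3|5)=-1; (−1)^{0·6·2}·(+1)^6·(-1)^0 = +1.
v=17: a=17^0·(≡16), b=17^1·(≡14) mod 17; (16|17)=+1, (14|17)=-1; (−1)^{0·1·8}·(+1)^1·(-1)^0 = +1.
v=2: v_2(a)=2, v_2(b)=-4; units ≡ 7, 5 (mod 8); ε·ε+αω+βω = 1·0+2·1+-4·0 ≡ 0  ⇒  (a,b)_2 = +1.
v=11: a=11^0·(≡9), b=11^-1·(≡9) mod 11; (9|11)=+1, (9|11)=+1; (−1)^{0·-1·5}·(+1)^-1·(+1)^0 = +1.
v=19: a=19^1·(≡15), b=19^0·(≡11) mod 19; (15|19)=-1, (11|19)=+1; (−1)^{1·0·9}·(-1)^0·(+1)^1 = +1.
v=13: a=13^0·(≡12), b=13^-1·(≡10) mod 13; (12|13)=+1, (10|13)=+1; (−1)^{0·-1·6}·(+1)^-1·(+1)^0 = +1.
Ram(399, 493493) = {3, 7}; no ℚ_3-point on the conic.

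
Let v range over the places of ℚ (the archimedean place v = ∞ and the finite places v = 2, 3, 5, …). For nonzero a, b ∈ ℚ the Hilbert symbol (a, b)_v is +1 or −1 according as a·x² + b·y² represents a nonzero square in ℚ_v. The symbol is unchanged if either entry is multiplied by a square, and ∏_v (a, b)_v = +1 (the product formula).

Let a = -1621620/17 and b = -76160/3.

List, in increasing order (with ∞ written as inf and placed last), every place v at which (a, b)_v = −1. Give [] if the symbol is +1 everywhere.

[5, 7, 13, inf]

(a, b) ≡ (-85085, -3570) mod (ℚ^×)²; places V = {2, 3, 5, 7, 11, 13, 17, ∞}.
(a,b)_11: α=1, u≡4; β=0, v≡5 (mod 11); (4|11)=+1, (5|11)=+1; sign (−1)^0·+1^0·+1^1 = +1.
(a,b)_2: α=2, β=7; u≡3, v≡7 (mod 8); ε(u)ε(v)=1·1, αω(v)=2·0, βω(u)=7·1; sum ≡ 0  ⇒  +1.
(a,b)_7: α=1, u≡4; β=1, v≡4 (mod 7); (4|7)=+1, (4|7)=+1; sign (−1)^1·+1^1·+1^1 = -1.
(a,b)_5: α=1, u≡3; β=1, v≡1 (mod 5); (3|5)=-1, (1|5)=+1; sign (−1)^0·-1^1·+1^1 = -1.
(a,b)_∞: sgn(-85085)=−, sgn(-3570)=−, so -1.
(a,b)_13: α=1, u≡2; β=0, v≡11 (mod 13); (2|13)=-1, (11|13)=-1; sign (−1)^0·-1^0·-1^1 = -1.
(a,b)_17: α=-1, u≡10; β=1, v≡14 (mod 17); (10|17)=-1, (14|17)=-1; sign (−1)^0·-1^1·-1^-1 = +1.
(a,b)_3: α=4, u≡1; β=-1, v≡1 (mod 3); (1|3)=+1, (1|3)=+1; sign (−1)^0·+1^-1·+1^4 = +1.
Ram(-85085, -3570) = {5, 7, 13, ∞}; no ℚ_5-point on the conic.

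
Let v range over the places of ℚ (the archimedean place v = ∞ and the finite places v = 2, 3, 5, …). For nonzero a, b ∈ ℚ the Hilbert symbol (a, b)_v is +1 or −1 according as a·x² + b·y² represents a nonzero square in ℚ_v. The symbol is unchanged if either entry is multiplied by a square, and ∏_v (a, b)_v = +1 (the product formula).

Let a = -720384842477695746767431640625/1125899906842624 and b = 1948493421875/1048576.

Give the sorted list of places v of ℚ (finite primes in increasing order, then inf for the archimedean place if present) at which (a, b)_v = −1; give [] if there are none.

Mod squares: a ≡ -385, b ≡ 11. Check v ∈ {∞, 2, 3, 5, 7, 11, 13, 37}.
v=7: a=7^5·(≡2), b=7^2·(≡4) mod 7; (2|7)=+1, (4|7)=+1; (−1)^{5·2·3}·(+1)^2·(+1)^5 = +1.
v=13: a=13^4·(≡2), b=13^2·(≡6) mod 13; (2|13)=-1, (6|13)=-1; (−1)^{4·2·6}·(-1)^2·(-1)^4 = +1.
v=5: a=5^11·(≡2), b=5^6·(≡4) mod 5; (2|5)=-1, (4|5)=+1; (−1)^{11·6·2}·(-1)^6·(+1)^11 = +1.
v=3: a=3^2·(≡2), b=3^0·(≡2) mod 3; (2|3)=-1, (2|3)=-1; (−1)^{2·0·1}·(-1)^0·(-1)^2 = +1.
v=37: a=37^6·(≡6), b=37^2·(≡36) mod 37; (6|37)=-1, (36|37)=+1; (−1)^{6·2·18}·(-1)^2·(+1)^6 = +1.
v=2: v_2(a)=-50, v_2(b)=-20; units ≡ 7, 3 (mod 8); ε·ε+αω+βω = 1·1+-50·1+-20·0 ≡ 1  ⇒  (a,b)_2 = -1.
v=11: a=11^3·(≡9), b=11^1·(≡5) mod 11; (9|11)=+1, (5|11)=+1; (−1)^{3·1·5}·(+1)^1·(+1)^3 = -1.
v=∞: -385 < 0 and 11 > 0  ⇒  (a,b)_∞ = +1.
|Ram(-385, 11)| = 2, even; anisotropic at {2, 11}.

[2, 11]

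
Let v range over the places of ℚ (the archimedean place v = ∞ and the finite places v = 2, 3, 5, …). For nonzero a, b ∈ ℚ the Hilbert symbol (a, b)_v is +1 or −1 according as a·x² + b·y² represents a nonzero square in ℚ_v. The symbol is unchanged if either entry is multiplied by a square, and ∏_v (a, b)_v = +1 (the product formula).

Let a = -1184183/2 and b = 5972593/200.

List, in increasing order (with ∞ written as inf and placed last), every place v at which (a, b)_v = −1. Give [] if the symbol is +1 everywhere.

Mod squares: a ≡ -286, b ≡ 7106. Check v ∈ {∞, 2, 5, 7, 11, 13, 17, 19, 41}.
v=5: a=5^0·(≡1), b=5^-2·(≡1) mod 5; (1|5)=+1, (1|5)=+1; (−1)^{0·-2·2}·(+1)^-2·(+1)^0 = +1.
v=7: a=7^2·(≡2), b=7^0·(≡1) mod 7; (2|7)=+1, (1|7)=+1; (−1)^{2·0·3}·(+1)^0·(+1)^2 = +1.
v=11: a=11^1·(≡2), b=11^1·(≡7) mod 11; (2|11)=-1, (7|11)=-1; (−1)^{1·1·5}·(-1)^1·(-1)^1 = -1.
v=41: a=41^0·(≡10), b=41^2·(≡11) mod 41; (10|41)=+1, (11|41)=-1; (−1)^{0·2·20}·(+1)^2·(-1)^0 = +1.
v=∞: -286 < 0 and 7106 > 0  ⇒  (a,b)_∞ = +1.
v=19: a=19^0·(≡15), b=19^1·(≡3) mod 19; (15|19)=-1, (3|19)=-1; (−1)^{0·1·9}·(-1)^1·(-1)^0 = -1.
v=2: v_2(a)=-1, v_2(b)=-3; units ≡ 1, 1 (mod 8); ε·ε+αω+βω = 0·0+-1·0+-3·0 ≡ 0  ⇒  (a,b)_2 = +1.
v=13: a=13^3·(≡10), b=13^0·(≡11) mod 13; (10|13)=+1, (11|13)=-1; (−1)^{3·0·6}·(+1)^0·(-1)^3 = -1.
v=17: a=17^0·(≡10), b=17^1·(≡11) mod 17; (10|17)=-1, (11|17)=-1; (−1)^{0·1·8}·(-1)^1·(-1)^0 = -1.
Ram(-286, 7106) = {11, 13, 17, 19}; no ℚ_11-point on the conic.

[11, 13, 17, 19]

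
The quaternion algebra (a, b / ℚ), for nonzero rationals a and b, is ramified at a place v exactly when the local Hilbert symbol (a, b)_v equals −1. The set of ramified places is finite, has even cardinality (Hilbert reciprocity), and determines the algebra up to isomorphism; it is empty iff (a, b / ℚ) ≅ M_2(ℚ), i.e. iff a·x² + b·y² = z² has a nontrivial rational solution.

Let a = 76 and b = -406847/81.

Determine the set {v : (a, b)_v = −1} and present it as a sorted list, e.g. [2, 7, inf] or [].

Mod squares: a ≡ 19, b ≡ -23. Check v ∈ {∞, 2, 3, 7, 19, 23}.
v=23: a=23^0·(≡7), b=23^1·(≡19) mod 23; (7|23)=-1, (19|23)=-1; (−1)^{0·1·11}·(-1)^1·(-1)^0 = -1.
v=7: a=7^0·(≡6), b=7^2·(≡5) mod 7; (6|7)=-1, (5|7)=-1; (−1)^{0·2·3}·(-1)^2·(-1)^0 = +1.
v=3: a=3^0·(≡1), b=3^-4·(≡1) mod 3; (1|3)=+1, (1|3)=+1; (−1)^{0·-4·1}·(+1)^-4·(+1)^0 = +1.
v=19: a=19^1·(≡4), b=19^2·(≡14) mod 19; (4|19)=+1, (14|19)=-1; (−1)^{1·2·9}·(+1)^2·(-1)^1 = -1.
v=2: v_2(a)=2, v_2(b)=0; units ≡ 3, 1 (mod 8); ε·ε+αω+βω = 1·0+2·0+0·1 ≡ 0  ⇒  (a,b)_2 = +1.
v=∞: 19 > 0 and -23 < 0  ⇒  (a,b)_∞ = +1.
Ram(19, -23) = {19, 23}; no ℚ_19-point on the conic.

[19, 23]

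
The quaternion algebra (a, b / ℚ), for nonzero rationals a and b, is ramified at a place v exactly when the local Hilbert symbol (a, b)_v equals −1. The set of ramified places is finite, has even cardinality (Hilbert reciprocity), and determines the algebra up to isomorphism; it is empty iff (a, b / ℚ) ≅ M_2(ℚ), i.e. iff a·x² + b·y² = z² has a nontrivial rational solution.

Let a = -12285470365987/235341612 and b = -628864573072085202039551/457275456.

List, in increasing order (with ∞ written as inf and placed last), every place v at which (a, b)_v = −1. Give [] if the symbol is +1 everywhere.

(a, b) ≡ (-2750041, -119) mod (ℚ^×)²; places V = {2, 3, 7, 11, 13, 17, 19, 23, 29, 31, ∞}.
(a,b)_2: α=-2, β=-6; u≡7, v≡1 (mod 8); ε(u)ε(v)=1·0, αω(v)=-2·0, βω(u)=-6·0; sum ≡ 0  ⇒  +1.
(a,b)_3: α=-6, u≡2; β=-10, v≡1 (mod 3); (2|3)=-1, (1|3)=+1; sign (−1)^0·-1^-10·+1^-6 = +1.
(a,b)_31: α=1, u≡17; β=2, v≡9 (mod 31); (17|31)=-1, (9|31)=+1; sign (−1)^0·-1^2·+1^1 = +1.
(a,b)_11: α=-2, u≡4; β=-2, v≡6 (mod 11); (4|11)=+1, (6|11)=-1; sign (−1)^0·+1^-2·-1^-2 = +1.
(a,b)_17: α=2, u≡8; β=5, v≡10 (mod 17); (8|17)=+1, (10|17)=-1; sign (−1)^0·+1^5·-1^2 = +1.
(a,b)_23: α=-1, u≡19; β=0, v≡20 (mod 23); (19|23)=-1, (20|23)=-1; sign (−1)^0·-1^0·-1^-1 = -1.
(a,b)_19: α=3, u≡2; β=6, v≡8 (mod 19); (2|19)=-1, (8|19)=-1; sign (−1)^0·-1^6·-1^3 = -1.
(a,b)_7: α=1, u≡3; β=3, v≡4 (mod 7); (3|7)=-1, (4|7)=+1; sign (−1)^1·-1^3·+1^1 = +1.
(a,b)_29: α=-1, u≡9; β=0, v≡19 (mod 29); (9|29)=+1, (19|29)=-1; sign (−1)^0·+1^0·-1^-1 = -1.
(a,b)_13: α=4, u≡8; β=4, v≡2 (mod 13); (8|13)=-1, (2|13)=-1; sign (−1)^0·-1^4·-1^4 = +1.
(a,b)_∞: sgn(-2750041)=−, sgn(-119)=−, so -1.
(-2750041, -119 / ℚ) ramifies at {19, 23, 29, ∞}: a division algebra.

[19, 23, 29, inf]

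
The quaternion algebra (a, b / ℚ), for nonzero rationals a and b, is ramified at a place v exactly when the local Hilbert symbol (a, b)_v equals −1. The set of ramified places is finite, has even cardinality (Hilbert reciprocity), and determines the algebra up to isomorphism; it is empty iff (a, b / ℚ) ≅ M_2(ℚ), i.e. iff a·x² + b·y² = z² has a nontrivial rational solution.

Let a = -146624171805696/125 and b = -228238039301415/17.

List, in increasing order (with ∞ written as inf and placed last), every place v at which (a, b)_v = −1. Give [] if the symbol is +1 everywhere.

[37, inf]

Mod squares: a ≡ -1448655, b ≡ -122655. Check v ∈ {∞, 2, 3, 5, 11, 13, 17, 19, 23, 37}.
v=11: a=11^0·(≡5), b=11^2·(≡2) mod 11; (5|11)=+1, (2|11)=-1; (−1)^{0·2·5}·(+1)^2·(-1)^0 = +1.
v=3: a=3^1·(≡1), b=3^1·(≡2) mod 3; (1|3)=+1, (2|3)=-1; (−1)^{1·1·1}·(+1)^1·(-1)^1 = +1.
v=19: a=19^3·(≡2), b=19^2·(≡5) mod 19; (2|19)=-1, (5|19)=+1; (−1)^{3·2·9}·(-1)^2·(+1)^3 = +1.
v=∞: -1448655 < 0 and -122655 < 0  ⇒  (a,b)_∞ = -1.
v=23: a=23^1·(≡12), b=23^2·(≡13) mod 23; (12|23)=+1, (13|23)=+1; (−1)^{1·2·11}·(+1)^2·(+1)^1 = +1.
v=13: a=13^1·(≡10), b=13^1·(≡10) mod 13; (10|13)=+1, (10|13)=+1; (−1)^{1·1·6}·(+1)^1·(+1)^1 = +1.
v=17: a=17^1·(≡5), b=17^-1·(≡12) mod 17; (5|17)=-1, (12|17)=-1; (−1)^{1·-1·8}·(-1)^-1·(-1)^1 = +1.
v=2: v_2(a)=10, v_2(b)=0; units ≡ 1, 1 (mod 8); ε·ε+αω+βω = 0·0+10·0+0·0 ≡ 0  ⇒  (a,b)_2 = +1.
v=37: a=37^2·(≡23), b=37^3·(≡23) mod 37; (23|37)=-1, (23|37)=-1; (−1)^{2·3·18}·(-1)^3·(-1)^2 = -1.
v=5: a=5^-3·(≡4), b=5^1·(≡1) mod 5; (4|5)=+1, (1|5)=+1; (−1)^{-3·1·2}·(+1)^1·(+1)^-3 = +1.
|Ram(-1448655, -122655)| = 2, even; anisotropic at {37, ∞}.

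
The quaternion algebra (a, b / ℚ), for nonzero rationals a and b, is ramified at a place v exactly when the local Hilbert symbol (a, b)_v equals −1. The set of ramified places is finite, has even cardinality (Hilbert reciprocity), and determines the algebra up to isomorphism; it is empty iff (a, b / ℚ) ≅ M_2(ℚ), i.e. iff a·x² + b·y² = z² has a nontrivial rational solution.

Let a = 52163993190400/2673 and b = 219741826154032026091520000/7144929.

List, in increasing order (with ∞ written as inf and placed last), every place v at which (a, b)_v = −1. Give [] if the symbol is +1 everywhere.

(a, b) ≡ (3003, 2) mod (ℚ^×)²; places V = {2, 3, 5, 7, 11, 13, ∞}.
(a,b)_7: α=3, u≡2; β=2, v≡4 (mod 7); (2|7)=+1, (4|7)=+1; sign (−1)^0·+1^2·+1^3 = +1.
(a,b)_11: α=-1, u≡3; β=-2, v≡2 (mod 11); (3|11)=+1, (2|11)=-1; sign (−1)^0·+1^-2·-1^-1 = -1.
(a,b)_2: α=14, β=43; u≡3, v≡1 (mod 8); ε(u)ε(v)=1·0, αω(v)=14·0, βω(u)=43·1; sum ≡ 1  ⇒  -1.
(a,b)_13: α=5, u≡4; β=8, v≡7 (mod 13); (4|13)=+1, (7|13)=-1; sign (−1)^0·+1^8·-1^5 = -1.
(a,b)_3: α=-5, u≡2; β=-10, v≡2 (mod 3); (2|3)=-1, (2|3)=-1; sign (−1)^0·-1^-10·-1^-5 = -1.
(a,b)_∞: sgn(3003)=+, sgn(2)=+, so +1.
(a,b)_5: α=2, u≡2; β=4, v≡3 (mod 5); (2|5)=-1, (3|5)=-1; sign (−1)^0·-1^4·-1^2 = +1.
Ram(3003, 2) = {2, 3, 11, 13}; no ℚ_2-point on the conic.

[2, 3, 11, 13]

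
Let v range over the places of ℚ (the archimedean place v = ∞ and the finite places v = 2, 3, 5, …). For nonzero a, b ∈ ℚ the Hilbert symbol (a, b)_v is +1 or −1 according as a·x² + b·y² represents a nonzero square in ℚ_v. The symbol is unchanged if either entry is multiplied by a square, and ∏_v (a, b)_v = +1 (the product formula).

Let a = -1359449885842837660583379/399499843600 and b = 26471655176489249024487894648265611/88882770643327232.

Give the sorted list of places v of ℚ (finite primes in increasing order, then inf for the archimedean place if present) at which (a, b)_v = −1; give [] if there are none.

[19, 41]

Mod squares: a ≡ -19, b ≡ 13243. Check v ∈ {∞, 2, 3, 5, 11, 13, 17, 19, 29, 31, 37, 41}.
v=37: a=37^4·(≡14), b=37^6·(≡21) mod 37; (14|37)=-1, (21|37)=+1; (−1)^{4·6·18}·(-1)^6·(+1)^4 = +1.
v=3: a=3^4·(≡2), b=3^4·(≡1) mod 3; (2|3)=-1, (1|3)=+1; (−1)^{4·4·1}·(-1)^4·(+1)^4 = +1.
v=29: a=29^2·(≡26), b=29^2·(≡15) mod 29; (26|29)=-1, (15|29)=-1; (−1)^{2·2·14}·(-1)^2·(-1)^2 = +1.
v=5: a=5^-2·(≡4), b=5^0·(≡3) mod 5; (4|5)=+1, (3|5)=-1; (−1)^{-2·0·2}·(+1)^0·(-1)^-2 = +1.
v=41: a=41^2·(≡26), b=41^3·(≡21) mod 41; (26|41)=-1, (21|41)=+1; (−1)^{2·3·20}·(-1)^3·(+1)^2 = -1.
v=31: a=31^4·(≡23), b=31^6·(≡24) mod 31; (23|31)=-1, (24|31)=-1; (−1)^{4·6·15}·(-1)^6·(-1)^4 = +1.
v=11: a=11^-2·(≡5), b=11^-4·(≡7) mod 11; (5|11)=+1, (7|11)=-1; (−1)^{-2·-4·5}·(+1)^-4·(-1)^-2 = +1.
v=19: a=19^3·(≡18), b=19^5·(≡18) mod 19; (18|19)=-1, (18|19)=-1; (−1)^{3·5·9}·(-1)^5·(-1)^3 = -1.
v=17: a=17^-2·(≡2), b=17^-3·(≡12) mod 17; (2|17)=+1, (12|17)=-1; (−1)^{-2·-3·8}·(+1)^-3·(-1)^-2 = +1.
v=13: a=13^-4·(≡7), b=13^-6·(≡10) mod 13; (7|13)=-1, (10|13)=+1; (−1)^{-4·-6·6}·(-1)^-6·(+1)^-4 = +1.
v=2: v_2(a)=-4, v_2(b)=-8; units ≡ 5, 3 (mod 8); ε·ε+αω+βω = 0·1+-4·1+-8·1 ≡ 0  ⇒  (a,b)_2 = +1.
v=∞: -19 < 0 and 13243 > 0  ⇒  (a,b)_∞ = +1.
|Ram(-19, 13243)| = 2, even; anisotropic at {19, 41}.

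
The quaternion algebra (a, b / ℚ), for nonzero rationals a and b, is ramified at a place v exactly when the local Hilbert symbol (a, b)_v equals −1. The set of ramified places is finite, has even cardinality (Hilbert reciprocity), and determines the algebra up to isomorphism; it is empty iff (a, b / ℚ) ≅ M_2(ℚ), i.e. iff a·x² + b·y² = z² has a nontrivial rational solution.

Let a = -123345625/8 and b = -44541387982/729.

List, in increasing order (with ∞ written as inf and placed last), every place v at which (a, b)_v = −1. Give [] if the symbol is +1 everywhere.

[13, 19, 47, inf]

(a, b) ≡ (-394706, -8398) mod (ℚ^×)²; places V = {2, 3, 5, 7, 13, 17, 19, 47, ∞}.
(a,b)_∞: sgn(-394706)=−, sgn(-8398)=−, so -1.
(a,b)_3: α=0, u≡1; β=-6, v≡2 (mod 3); (1|3)=+1, (2|3)=-1; sign (−1)^0·+1^-6·-1^0 = +1.
(a,b)_2: α=-3, β=1; u≡7, v≡1 (mod 8); ε(u)ε(v)=1·0, αω(v)=-3·0, βω(u)=1·0; sum ≡ 0  ⇒  +1.
(a,b)_17: α=1, u≡16; β=1, v≡15 (mod 17); (16|17)=+1, (15|17)=+1; sign (−1)^0·+1^1·+1^1 = +1.
(a,b)_19: α=1, u≡8; β=1, v≡13 (mod 19); (8|19)=-1, (13|19)=-1; sign (−1)^1·-1^1·-1^1 = -1.
(a,b)_47: α=1, u≡19; β=2, v≡26 (mod 47); (19|47)=-1, (26|47)=-1; sign (−1)^0·-1^2·-1^1 = -1.
(a,b)_7: α=0, u≡3; β=4, v≡1 (mod 7); (3|7)=-1, (1|7)=+1; sign (−1)^0·-1^4·+1^0 = +1.
(a,b)_13: α=1, u≡2; β=1, v≡3 (mod 13); (2|13)=-1, (3|13)=+1; sign (−1)^0·-1^1·+1^1 = -1.
(a,b)_5: α=4, u≡4; β=0, v≡2 (mod 5); (4|5)=+1, (2|5)=-1; sign (−1)^0·+1^0·-1^4 = +1.
(-394706, -8398 / ℚ) ramifies at {13, 19, 47, ∞}: a division algebra.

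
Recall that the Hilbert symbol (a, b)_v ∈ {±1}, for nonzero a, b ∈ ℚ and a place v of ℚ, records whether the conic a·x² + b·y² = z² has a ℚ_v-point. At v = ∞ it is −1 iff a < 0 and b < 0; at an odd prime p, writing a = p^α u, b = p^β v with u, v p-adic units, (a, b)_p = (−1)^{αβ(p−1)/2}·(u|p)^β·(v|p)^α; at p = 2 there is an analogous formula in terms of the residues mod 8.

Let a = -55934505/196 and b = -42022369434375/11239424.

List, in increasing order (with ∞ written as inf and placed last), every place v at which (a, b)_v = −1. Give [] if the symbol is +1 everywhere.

(a, b) ≡ (-21505, -793730) mod (ℚ^×)²; places V = {2, 3, 5, 7, 11, 17, 23, 29, ∞}.
(a,b)_5: α=1, u≡4; β=5, v≡4 (mod 5); (4|5)=+1, (4|5)=+1; sign (−1)^0·+1^5·+1^1 = +1.
(a,b)_23: α=1, u≡9; β=1, v≡9 (mod 23); (9|23)=+1, (9|23)=+1; sign (−1)^1·+1^1·+1^1 = -1.
(a,b)_2: α=-2, β=-15; u≡7, v≡7 (mod 8); ε(u)ε(v)=1·1, αω(v)=-2·0, βω(u)=-15·0; sum ≡ 1  ⇒  -1.
(a,b)_3: α=2, u≡2; β=4, v≡1 (mod 3); (2|3)=-1, (1|3)=+1; sign (−1)^0·-1^4·+1^2 = +1.
(a,b)_∞: sgn(-21505)=−, sgn(-793730)=−, so -1.
(a,b)_29: α=0, u≡25; β=1, v≡9 (mod 29); (25|29)=+1, (9|29)=+1; sign (−1)^0·+1^1·+1^0 = +1.
(a,b)_17: α=3, u≡10; β=1, v≡8 (mod 17); (10|17)=-1, (8|17)=+1; sign (−1)^0·-1^1·+1^3 = -1.
(a,b)_7: α=-2, u≡6; β=-3, v≡6 (mod 7); (6|7)=-1, (6|7)=-1; sign (−1)^0·-1^-3·-1^-2 = -1.
(a,b)_11: α=1, u≡9; β=4, v≡7 (mod 11); (9|11)=+1, (7|11)=-1; sign (−1)^0·+1^4·-1^1 = -1.
(-21505, -793730 / ℚ) ramifies at {2, 7, 11, 17, 23, ∞}: a division algebra.

[2, 7, 11, 17, 23, inf]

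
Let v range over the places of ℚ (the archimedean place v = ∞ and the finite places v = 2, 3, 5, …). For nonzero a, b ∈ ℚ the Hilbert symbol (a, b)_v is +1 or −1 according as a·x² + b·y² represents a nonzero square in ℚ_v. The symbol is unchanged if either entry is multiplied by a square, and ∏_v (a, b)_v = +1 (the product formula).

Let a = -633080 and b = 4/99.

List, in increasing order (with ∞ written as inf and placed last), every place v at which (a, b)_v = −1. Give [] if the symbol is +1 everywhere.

(a, b) ≡ (-3230, 11) mod (ℚ^×)²; places V = {2, 3, 5, 7, 11, 17, 19, ∞}.
(a,b)_19: α=1, u≡6; β=0, v≡1 (mod 19); (6|19)=+1, (1|19)=+1; sign (−1)^0·+1^0·+1^1 = +1.
(a,b)_7: α=2, u≡2; β=0, v≡4 (mod 7); (2|7)=+1, (4|7)=+1; sign (−1)^0·+1^0·+1^2 = +1.
(a,b)_5: α=1, u≡4; β=0, v≡1 (mod 5); (4|5)=+1, (1|5)=+1; sign (−1)^0·+1^0·+1^1 = +1.
(a,b)_2: α=3, β=2; u≡1, v≡3 (mod 8); ε(u)ε(v)=0·1, αω(v)=3·1, βω(u)=2·0; sum ≡ 1  ⇒  -1.
(a,b)_17: α=1, u≡7; β=0, v≡10 (mod 17); (7|17)=-1, (10|17)=-1; sign (−1)^0·-1^0·-1^1 = -1.
(a,b)_3: α=0, u≡1; β=-2, v≡2 (mod 3); (1|3)=+1, (2|3)=-1; sign (−1)^0·+1^-2·-1^0 = +1.
(a,b)_∞: sgn(-3230)=−, sgn(11)=+, so +1.
(a,b)_11: α=0, u≡3; β=-1, v≡9 (mod 11); (3|11)=+1, (9|11)=+1; sign (−1)^0·+1^-1·+1^0 = +1.
|Ram(-3230, 11)| = 2, even; anisotropic at {2, 17}.

[2, 17]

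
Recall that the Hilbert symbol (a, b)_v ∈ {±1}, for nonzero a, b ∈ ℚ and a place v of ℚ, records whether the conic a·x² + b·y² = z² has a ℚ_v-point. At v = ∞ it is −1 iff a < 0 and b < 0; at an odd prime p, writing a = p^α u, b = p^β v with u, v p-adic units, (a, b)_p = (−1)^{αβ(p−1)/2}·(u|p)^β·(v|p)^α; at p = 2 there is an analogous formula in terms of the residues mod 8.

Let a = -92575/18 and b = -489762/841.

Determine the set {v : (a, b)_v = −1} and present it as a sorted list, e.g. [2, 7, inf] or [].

(a, b) ≡ (-14, -322) mod (ℚ^×)²; places V = {2, 3, 5, 7, 13, 23, 29, ∞}.
(a,b)_∞: sgn(-14)=−, sgn(-322)=−, so -1.
(a,b)_5: α=2, u≡4; β=0, v≡3 (mod 5); (4|5)=+1, (3|5)=-1; sign (−1)^0·+1^0·-1^2 = +1.
(a,b)_13: α=0, u≡10; β=2, v≡3 (mod 13); (10|13)=+1, (3|13)=+1; sign (−1)^0·+1^2·+1^0 = +1.
(a,b)_23: α=2, u≡12; β=1, v≡18 (mod 23); (12|23)=+1, (18|23)=+1; sign (−1)^0·+1^1·+1^2 = +1.
(a,b)_7: α=1, u≡3; β=1, v≡6 (mod 7); (3|7)=-1, (6|7)=-1; sign (−1)^1·-1^1·-1^1 = -1.
(a,b)_2: α=-1, β=1; u≡1, v≡7 (mod 8); ε(u)ε(v)=0·1, αω(v)=-1·0, βω(u)=1·0; sum ≡ 0  ⇒  +1.
(a,b)_29: α=0, u≡27; β=-2, v≡19 (mod 29); (27|29)=-1, (19|29)=-1; sign (−1)^0·-1^-2·-1^0 = +1.
(a,b)_3: α=-2, u≡1; β=2, v≡2 (mod 3); (1|3)=+1, (2|3)=-1; sign (−1)^0·+1^2·-1^-2 = +1.
Ram(-14, -322) = {7, ∞}; no ℚ_7-point on the conic.

[7, inf]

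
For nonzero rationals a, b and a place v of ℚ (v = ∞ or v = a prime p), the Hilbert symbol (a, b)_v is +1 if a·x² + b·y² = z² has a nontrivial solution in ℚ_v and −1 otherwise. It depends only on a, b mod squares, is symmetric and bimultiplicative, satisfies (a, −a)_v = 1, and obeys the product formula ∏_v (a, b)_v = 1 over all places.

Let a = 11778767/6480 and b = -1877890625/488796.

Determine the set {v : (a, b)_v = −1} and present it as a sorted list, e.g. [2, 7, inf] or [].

[11, 13]

(a, b) ≡ (715, -15015) mod (ℚ^×)²; places V = {2, 3, 5, 7, 11, 13, 23, 41, 43, ∞}.
(a,b)_3: α=-4, u≡1; β=-1, v≡2 (mod 3); (1|3)=+1, (2|3)=-1; sign (−1)^0·+1^-1·-1^-4 = +1.
(a,b)_∞: sgn(715)=+, sgn(-15015)=−, so +1.
(a,b)_23: α=0, u≡18; β=-2, v≡3 (mod 23); (18|23)=+1, (3|23)=+1; sign (−1)^0·+1^-2·+1^0 = +1.
(a,b)_43: α=0, u≡37; β=2, v≡31 (mod 43); (37|43)=-1, (31|43)=+1; sign (−1)^0·-1^2·+1^0 = +1.
(a,b)_2: α=-4, β=-2; u≡3, v≡1 (mod 8); ε(u)ε(v)=1·0, αω(v)=-4·0, βω(u)=-2·1; sum ≡ 0  ⇒  +1.
(a,b)_5: α=-1, u≡2; β=7, v≡3 (mod 5); (2|5)=-1, (3|5)=-1; sign (−1)^0·-1^7·-1^-1 = +1.
(a,b)_41: α=2, u≡39; β=0, v≡23 (mod 41); (39|41)=+1, (23|41)=+1; sign (−1)^0·+1^0·+1^2 = +1.
(a,b)_7: α=2, u≡2; β=-1, v≡4 (mod 7); (2|7)=+1, (4|7)=+1; sign (−1)^0·+1^-1·+1^2 = +1.
(a,b)_11: α=1, u≡2; β=-1, v≡7 (mod 11); (2|11)=-1, (7|11)=-1; sign (−1)^1·-1^-1·-1^1 = -1.
(a,b)_13: α=1, u≡4; β=1, v≡6 (mod 13); (4|13)=+1, (6|13)=-1; sign (−1)^0·+1^1·-1^1 = -1.
(715, -15015 / ℚ) ramifies at {11, 13}: a division algebra.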